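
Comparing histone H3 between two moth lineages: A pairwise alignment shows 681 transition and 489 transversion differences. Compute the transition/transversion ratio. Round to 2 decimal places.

R = 681/489 = 1.392638… ≈ 1.39 (to 2 d.p.).

1.39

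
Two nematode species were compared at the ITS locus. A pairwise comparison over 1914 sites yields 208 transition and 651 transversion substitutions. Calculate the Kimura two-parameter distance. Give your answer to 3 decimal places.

P = 208/1914 ≈ 0.108673 and Q = 651/1914 ≈ 0.340125.
Under the Kimura two-parameter model, d = −½ ln(1 − 2P − Q) − ¼ ln(1 − 2Q).
1 − 2P − Q = 0.442529, giving −½ ln(0.442529) = 0.407625.
1 − 2Q = 0.31975, giving −¼ ln(0.31975) = 0.285054.
d = 0.407625 + 0.285054 = 0.692679.

0.693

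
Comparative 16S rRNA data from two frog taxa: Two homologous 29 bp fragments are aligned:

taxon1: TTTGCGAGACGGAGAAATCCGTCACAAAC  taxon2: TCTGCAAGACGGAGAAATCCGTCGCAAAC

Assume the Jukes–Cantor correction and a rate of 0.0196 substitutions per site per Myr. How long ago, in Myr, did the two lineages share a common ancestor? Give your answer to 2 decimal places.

2.84

The sequences differ at 3 of 29 sites (2, 6, 24), so p = 3/29 ≈ 0.103448.
d = −(3/4) ln(1 − 4p/3) = −0.75 ln(1 − 0.137931) = −0.75 ln(0.862069)
  = −0.75 × (-0.148420) = 0.111315 substitutions/site.
Under a molecular clock d = 2μt, so t = d/(2μ) = 0.111315 / (2 × 0.0196) = 2.84 Myr.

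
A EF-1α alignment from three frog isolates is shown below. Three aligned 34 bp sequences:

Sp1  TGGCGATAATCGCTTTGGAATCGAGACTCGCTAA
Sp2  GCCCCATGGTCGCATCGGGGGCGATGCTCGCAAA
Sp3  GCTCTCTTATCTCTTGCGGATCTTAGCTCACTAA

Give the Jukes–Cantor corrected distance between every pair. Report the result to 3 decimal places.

d(Sp1,Sp2) = 0.597, d(Sp1,Sp3) = 0.665, d(Sp2,Sp3) = 0.741

Sp1–Sp2: 14/34 sites differ → p ≈ 0.411765, d = −0.75 ln(1 − 0.54902) = 0.597249 ≈ 0.597.
Sp1–Sp3: 15/34 sites differ → p ≈ 0.441176, d = −0.75 ln(1 − 0.588235) = 0.665477 ≈ 0.665.
Sp2–Sp3: 16/34 sites differ → p ≈ 0.470588, d = −0.75 ln(1 − 0.627451) = 0.740540 ≈ 0.741.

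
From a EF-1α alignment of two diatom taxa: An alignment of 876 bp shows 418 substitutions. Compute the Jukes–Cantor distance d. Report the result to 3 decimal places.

p = 418/876 ≈ 0.477169.
d = −(3/4) ln(1 − 4p/3) = −0.75 ln(1 − 0.636225) = −0.75 ln(0.363775)
  = −0.75 × (-1.011220) = 0.758415 substitutions/site.

0.758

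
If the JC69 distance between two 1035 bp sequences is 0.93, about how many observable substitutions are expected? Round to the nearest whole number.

Invert JC69: p = (3/4)(1 − e^(−4d/3)) = 0.75 × (1 − e^(-1.24)) = 0.75 × (1 − 0.289384) = 0.532962.
Expected differing sites = pL ≈ 0.532962 × 1035 = 551.61567 ≈ 552.

552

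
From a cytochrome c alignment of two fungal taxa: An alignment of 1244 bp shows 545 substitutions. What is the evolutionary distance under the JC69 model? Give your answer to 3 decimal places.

0.658

p = 545/1244 ≈ 0.438103.
d = −(3/4) ln(1 − 4p/3) = −0.75 ln(1 − 0.584137) = −0.75 ln(0.415863)
  = −0.75 × (-0.877399) = 0.658049 substitutions/site.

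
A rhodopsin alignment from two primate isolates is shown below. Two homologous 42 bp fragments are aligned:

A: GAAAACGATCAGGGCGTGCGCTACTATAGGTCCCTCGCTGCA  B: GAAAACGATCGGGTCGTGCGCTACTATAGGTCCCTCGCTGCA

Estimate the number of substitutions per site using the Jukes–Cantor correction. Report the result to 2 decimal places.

0.05

The sequences differ at 2 of 42 sites (11, 14), so p = 2/42 ≈ 0.047619.
d = −(3/4) ln(1 − 4p/3) = −0.75 ln(1 − 0.063492) = −0.75 ln(0.936508)
  = −0.75 × (-0.065597) = 0.049198 substitutions/site.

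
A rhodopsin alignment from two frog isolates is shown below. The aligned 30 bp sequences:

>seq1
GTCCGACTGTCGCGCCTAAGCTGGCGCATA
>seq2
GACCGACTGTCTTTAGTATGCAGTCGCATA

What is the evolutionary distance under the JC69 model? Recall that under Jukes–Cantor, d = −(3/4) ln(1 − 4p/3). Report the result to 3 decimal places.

The sequences differ at 9 of 30 sites (2, 12, 13, 14, 15, 16, 19, 22, 24), so p = 9/30 = 0.3.
d = −(3/4) ln(1 − 4p/3) = −0.75 ln(1 − 0.4) = −0.75 ln(0.6)
  = −0.75 × (-0.510826) = 0.383120 substitutions/site.

0.383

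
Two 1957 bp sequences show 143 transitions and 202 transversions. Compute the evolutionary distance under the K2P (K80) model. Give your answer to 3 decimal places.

0.201

P = 143/1957 ≈ 0.073071 and Q = 202/1957 ≈ 0.103219.
Under the Kimura two-parameter model, d = −½ ln(1 − 2P − Q) − ¼ ln(1 − 2Q).
1 − 2P − Q = 0.750639, giving −½ ln(0.750639) = 0.143415.
1 − 2Q = 0.793562, giving −¼ ln(0.793562) = 0.057806.
d = 0.143415 + 0.057806 = 0.201221.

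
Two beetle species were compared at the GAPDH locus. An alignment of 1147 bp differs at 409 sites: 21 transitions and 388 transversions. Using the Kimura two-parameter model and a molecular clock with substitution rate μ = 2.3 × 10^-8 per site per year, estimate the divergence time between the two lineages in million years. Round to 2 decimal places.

P = 21/1147 ≈ 0.018309 and Q = 388/1147 ≈ 0.338274.
Under the Kimura two-parameter model, d = −½ ln(1 − 2P − Q) − ¼ ln(1 − 2Q).
1 − 2P − Q = 0.625108, giving −½ ln(0.625108) = 0.234915.
1 − 2Q = 0.323452, giving −¼ ln(0.323452) = 0.282176.
d = 0.234915 + 0.282176 = 0.517091.
Under a molecular clock d = 2μt, so t = d/(2μ) = 0.517091 / (2 × 2.3 × 10^-8) = 11.24 million years.

11.24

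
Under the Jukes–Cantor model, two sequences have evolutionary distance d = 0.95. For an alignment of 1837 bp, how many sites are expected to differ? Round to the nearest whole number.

990

Invert JC69: p = (3/4)(1 − e^(−4d/3)) = 0.75 × (1 − e^(-1.266667)) = 0.75 × (1 − 0.281769) = 0.538673.
Expected differing sites = pL ≈ 0.538673 × 1837 = 989.542301 ≈ 990.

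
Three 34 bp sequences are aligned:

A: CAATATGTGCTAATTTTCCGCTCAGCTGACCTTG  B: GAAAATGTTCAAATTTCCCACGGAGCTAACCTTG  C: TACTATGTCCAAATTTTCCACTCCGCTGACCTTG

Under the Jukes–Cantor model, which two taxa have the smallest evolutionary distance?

A and C

A–B: 9/34 differ, p = 0.265, d = 0.326.
A–C: 6/34 differ, p = 0.176, d = 0.201.
B–C: 9/34 differ, p = 0.265, d = 0.326.
The smallest distance is between A and C.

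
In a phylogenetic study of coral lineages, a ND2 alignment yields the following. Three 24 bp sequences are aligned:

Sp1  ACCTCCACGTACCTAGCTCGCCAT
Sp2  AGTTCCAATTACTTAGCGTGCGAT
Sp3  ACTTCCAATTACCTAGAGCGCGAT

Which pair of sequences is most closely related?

Sp2 and Sp3

Sp1–Sp2: 8/24 differ, p = 0.333, d = 0.441.
Sp1–Sp3: 6/24 differ, p = 0.250, d = 0.304.
Sp2–Sp3: 4/24 differ, p = 0.167, d = 0.188.
The smallest distance is between Sp2 and Sp3.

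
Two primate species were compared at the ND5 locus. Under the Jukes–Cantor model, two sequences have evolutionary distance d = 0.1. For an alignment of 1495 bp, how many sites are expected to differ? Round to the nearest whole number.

Invert JC69: p = (3/4)(1 − e^(−4d/3)) = 0.75 × (1 − e^(-0.133333)) = 0.75 × (1 − 0.875174) = 0.093620.
Expected differing sites = pL ≈ 0.093620 × 1495 = 139.9619 ≈ 140.

140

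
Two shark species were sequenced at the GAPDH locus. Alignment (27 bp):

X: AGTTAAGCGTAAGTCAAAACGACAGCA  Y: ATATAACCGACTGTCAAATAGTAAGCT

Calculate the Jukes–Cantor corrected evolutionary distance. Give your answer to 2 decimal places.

The sequences differ at 11 of 27 sites, so p = 11/27 ≈ 0.407407.
d = −(3/4) ln(1 − 4p/3) = −0.75 ln(1 − 0.543209) = −0.75 ln(0.456791)
  = −0.75 × (-0.783529) = 0.587647 substitutions/site.

0.59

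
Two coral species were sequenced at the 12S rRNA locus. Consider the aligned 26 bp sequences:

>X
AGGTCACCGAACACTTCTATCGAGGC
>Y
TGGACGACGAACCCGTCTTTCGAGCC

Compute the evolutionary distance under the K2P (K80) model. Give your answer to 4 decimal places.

0.4057

Of 26 sites, 1 differences are transitions and 7 are transversions, so P = 1/26 ≈ 0.038462 and Q = 7/26 ≈ 0.269231.
Under the Kimura two-parameter model, d = −½ ln(1 − 2P − Q) − ¼ ln(1 − 2Q).
1 − 2P − Q = 0.653845, giving −½ ln(0.653845) = 0.212442.
1 − 2Q = 0.461538, giving −¼ ln(0.461538) = 0.193298.
d = 0.212442 + 0.193298 = 0.405740.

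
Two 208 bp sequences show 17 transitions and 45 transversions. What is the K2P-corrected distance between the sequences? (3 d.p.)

0.381

P = 17/208 ≈ 0.081731 and Q = 45/208 ≈ 0.216346.
Under the Kimura two-parameter model, d = −½ ln(1 − 2P − Q) − ¼ ln(1 − 2Q).
1 − 2P − Q = 0.620192, giving −½ ln(0.620192) = 0.238863.
1 − 2Q = 0.567308, giving −¼ ln(0.567308) = 0.141713.
d = 0.238863 + 0.141713 = 0.380576.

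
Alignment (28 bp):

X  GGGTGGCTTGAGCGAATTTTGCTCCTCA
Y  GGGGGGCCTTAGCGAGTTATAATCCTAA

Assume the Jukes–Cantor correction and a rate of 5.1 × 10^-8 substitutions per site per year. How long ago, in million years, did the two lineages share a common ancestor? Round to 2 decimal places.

The sequences differ at 8 of 28 sites (4, 8, 10, 16, 19, 21, 22, 27), so p = 8/28 ≈ 0.285714.
d = −(3/4) ln(1 − 4p/3) = −0.75 ln(1 − 0.380952) = −0.75 ln(0.619048)
  = −0.75 × (-0.479572) = 0.359679 substitutions/site.
Under a molecular clock d = 2μt, so t = d/(2μ) = 0.359679 / (2 × 5.1 × 10^-8) = 3.53 million years.

3.53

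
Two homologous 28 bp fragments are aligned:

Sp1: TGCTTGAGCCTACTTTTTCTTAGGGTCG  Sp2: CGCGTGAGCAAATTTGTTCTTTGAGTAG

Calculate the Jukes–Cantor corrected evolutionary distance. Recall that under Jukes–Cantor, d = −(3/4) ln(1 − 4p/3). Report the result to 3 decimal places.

0.420

The sequences differ at 9 of 28 sites (1, 4, 10, 11, 13, 16, 22, 24, 27), so p = 9/28 ≈ 0.321429.
d = −(3/4) ln(1 − 4p/3) = −0.75 ln(1 − 0.428572) = −0.75 ln(0.571428)
  = −0.75 × (-0.559617) = 0.419713 substitutions/site.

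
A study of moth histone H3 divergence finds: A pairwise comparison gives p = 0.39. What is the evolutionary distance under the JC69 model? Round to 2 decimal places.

d = −(3/4) ln(1 − 4p/3) = −0.75 ln(1 − 0.52) = −0.75 ln(0.48)
  = −0.75 × (-0.733969) = 0.550477 substitutions/site.

0.55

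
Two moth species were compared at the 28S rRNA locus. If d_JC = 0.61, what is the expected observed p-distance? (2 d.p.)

0.42

p = (3/4)(1 − e^(−4d/3)) = 0.75 × (1 − e^(-0.813333)) = 0.75 × (1 − 0.443378) = 0.417467.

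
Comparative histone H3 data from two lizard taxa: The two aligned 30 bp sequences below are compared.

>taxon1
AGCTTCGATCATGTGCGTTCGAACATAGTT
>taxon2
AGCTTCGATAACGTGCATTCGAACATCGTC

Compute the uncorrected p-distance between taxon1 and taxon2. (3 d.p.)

The sequences differ at 5 of 30 positions (sites 10, 12, 17, 27, 30).
p = 5/30 = 0.166666… ≈ 0.167 (to 3 d.p.).

0.167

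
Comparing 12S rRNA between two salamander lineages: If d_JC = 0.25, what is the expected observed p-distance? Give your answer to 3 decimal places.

0.213

p = (3/4)(1 − e^(−4d/3)) = 0.75 × (1 − e^(-0.333333)) = 0.75 × (1 − 0.716532) = 0.212601.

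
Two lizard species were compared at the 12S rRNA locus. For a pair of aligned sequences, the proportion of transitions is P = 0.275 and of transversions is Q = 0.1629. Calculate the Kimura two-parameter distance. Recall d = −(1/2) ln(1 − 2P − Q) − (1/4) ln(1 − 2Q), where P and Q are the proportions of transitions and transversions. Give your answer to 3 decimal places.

Under the Kimura two-parameter model, d = −½ ln(1 − 2P − Q) − ¼ ln(1 − 2Q).
1 − 2P − Q = 0.2871, giving −½ ln(0.2871) = 0.623962.
1 − 2Q = 0.6742, giving −¼ ln(0.6742) = 0.098557.
d = 0.623962 + 0.098557 = 0.722519.

0.723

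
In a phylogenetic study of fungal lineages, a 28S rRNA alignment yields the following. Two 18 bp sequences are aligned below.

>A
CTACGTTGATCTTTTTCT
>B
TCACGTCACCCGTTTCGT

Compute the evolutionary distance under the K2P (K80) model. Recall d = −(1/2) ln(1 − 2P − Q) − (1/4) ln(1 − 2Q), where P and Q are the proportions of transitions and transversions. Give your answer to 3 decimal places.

Of 18 sites, 6 differences are transitions and 3 are transversions, so P = 6/18 ≈ 0.333333 and Q = 3/18 ≈ 0.166667.
Under the Kimura two-parameter model, d = −½ ln(1 − 2P − Q) − ¼ ln(1 − 2Q).
1 − 2P − Q = 0.166667, giving −½ ln(0.166667) = 0.895879.
1 − 2Q = 0.666666, giving −¼ ln(0.666666) = 0.101367.
d = 0.895879 + 0.101367 = 0.997246.

0.997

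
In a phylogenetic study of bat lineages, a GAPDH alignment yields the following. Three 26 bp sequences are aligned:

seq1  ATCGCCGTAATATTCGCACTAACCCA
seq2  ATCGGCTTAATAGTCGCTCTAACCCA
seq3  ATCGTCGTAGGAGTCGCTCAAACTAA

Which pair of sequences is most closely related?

seq1–seq2: 4/26 differ, p = 0.154, d = 0.172.
seq1–seq3: 8/26 differ, p = 0.308, d = 0.396.
seq2–seq3: 7/26 differ, p = 0.269, d = 0.334.
The smallest distance is between seq1 and seq2.

seq1 and seq2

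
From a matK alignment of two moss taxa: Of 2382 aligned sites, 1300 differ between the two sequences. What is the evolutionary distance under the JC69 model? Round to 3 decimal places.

0.976

p = 1300/2382 ≈ 0.54576.
d = −(3/4) ln(1 − 4p/3) = −0.75 ln(1 − 0.72768) = −0.75 ln(0.27232)
  = −0.75 × (-1.300777) = 0.975583 substitutions/site.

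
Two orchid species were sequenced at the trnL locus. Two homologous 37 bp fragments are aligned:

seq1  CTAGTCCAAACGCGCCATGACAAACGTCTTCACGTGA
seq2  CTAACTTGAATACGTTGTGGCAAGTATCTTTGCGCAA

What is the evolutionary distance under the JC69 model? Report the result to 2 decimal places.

0.78

The sequences differ at 18 of 37 sites, so p = 18/37 ≈ 0.486486.
d = −(3/4) ln(1 − 4p/3) = −0.75 ln(1 − 0.648648) = −0.75 ln(0.351352)
  = −0.75 × (-1.045967) = 0.784475 substitutions/site.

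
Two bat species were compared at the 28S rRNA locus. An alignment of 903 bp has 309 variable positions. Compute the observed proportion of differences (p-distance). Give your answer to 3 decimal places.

p = 309/903 = 0.342192… ≈ 0.342 (to 3 d.p.).

0.342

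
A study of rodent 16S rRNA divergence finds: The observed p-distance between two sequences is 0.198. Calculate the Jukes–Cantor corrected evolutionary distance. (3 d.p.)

d = −(3/4) ln(1 − 4p/3) = −0.75 ln(1 − 0.264) = −0.75 ln(0.736)
  = −0.75 × (-0.306525) = 0.229894 substitutions/site.

0.230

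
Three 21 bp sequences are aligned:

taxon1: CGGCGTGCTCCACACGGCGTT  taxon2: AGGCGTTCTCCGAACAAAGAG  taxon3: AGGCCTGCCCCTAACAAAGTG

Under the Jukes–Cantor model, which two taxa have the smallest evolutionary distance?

taxon1–taxon2: 9/21 differ, p = 0.429, d = 0.635.
taxon1–taxon3: 9/21 differ, p = 0.429, d = 0.635.
taxon2–taxon3: 5/21 differ, p = 0.238, d = 0.286.
The smallest distance is between taxon2 and taxon3.

taxon2 and taxon3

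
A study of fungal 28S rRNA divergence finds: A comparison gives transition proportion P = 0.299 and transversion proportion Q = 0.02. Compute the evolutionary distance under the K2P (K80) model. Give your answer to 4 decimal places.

0.4914

Under the Kimura two-parameter model, d = −½ ln(1 − 2P − Q) − ¼ ln(1 − 2Q).
1 − 2P − Q = 0.382, giving −½ ln(0.382) = 0.481167.
1 − 2Q = 0.96, giving −¼ ln(0.96) = 0.010205.
d = 0.481167 + 0.010205 = 0.491372.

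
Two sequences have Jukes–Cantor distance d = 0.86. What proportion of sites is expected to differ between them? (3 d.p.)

p = (3/4)(1 − e^(−4d/3)) = 0.75 × (1 − e^(-1.146667)) = 0.75 × (1 − 0.317694) = 0.511730.

0.512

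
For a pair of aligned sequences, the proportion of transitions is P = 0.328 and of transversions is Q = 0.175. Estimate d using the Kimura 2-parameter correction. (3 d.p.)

0.997

Under the Kimura two-parameter model, d = −½ ln(1 − 2P − Q) − ¼ ln(1 − 2Q).
1 − 2P − Q = 0.169, giving −½ ln(0.169) = 0.888928.
1 − 2Q = 0.65, giving −¼ ln(0.65) = 0.107696.
d = 0.888928 + 0.107696 = 0.996624.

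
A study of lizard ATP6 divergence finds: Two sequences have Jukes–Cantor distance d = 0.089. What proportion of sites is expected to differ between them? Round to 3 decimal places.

p = (3/4)(1 − e^(−4d/3)) = 0.75 × (1 − e^(-0.118667)) = 0.75 × (1 − 0.888103) = 0.083923.

0.084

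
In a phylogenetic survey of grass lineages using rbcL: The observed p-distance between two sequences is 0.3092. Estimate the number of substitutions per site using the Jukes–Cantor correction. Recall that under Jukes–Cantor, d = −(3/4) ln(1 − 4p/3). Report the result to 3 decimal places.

d = −(3/4) ln(1 − 4p/3) = −0.75 ln(1 − 0.412267) = −0.75 ln(0.587733)
  = −0.75 × (-0.531483) = 0.398612 substitutions/site.

0.399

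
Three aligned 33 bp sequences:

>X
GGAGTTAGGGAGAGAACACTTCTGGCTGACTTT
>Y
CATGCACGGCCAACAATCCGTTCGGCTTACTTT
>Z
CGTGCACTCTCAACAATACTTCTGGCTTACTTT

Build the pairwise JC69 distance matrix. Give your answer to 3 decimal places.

d(X,Y) = 0.780, d(X,Z) = 0.559, d(Y,Z) = 0.293

X–Y: 16/33 sites differ → p ≈ 0.484848, d = −0.75 ln(1 − 0.646464) = 0.779827 ≈ 0.780.
X–Z: 13/33 sites differ → p ≈ 0.393939, d = −0.75 ln(1 − 0.525252) = 0.558728 ≈ 0.559.
Y–Z: 8/33 sites differ → p ≈ 0.242424, d = −0.75 ln(1 − 0.323232) = 0.292820 ≈ 0.293.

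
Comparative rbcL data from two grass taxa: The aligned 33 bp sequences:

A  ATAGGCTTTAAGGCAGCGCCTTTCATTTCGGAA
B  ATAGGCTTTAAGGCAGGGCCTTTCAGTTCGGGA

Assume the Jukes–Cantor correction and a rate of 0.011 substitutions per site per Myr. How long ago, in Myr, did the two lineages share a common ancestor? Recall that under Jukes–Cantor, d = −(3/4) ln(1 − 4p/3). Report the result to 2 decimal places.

4.40

The sequences differ at 3 of 33 sites (17, 26, 32), so p = 3/33 ≈ 0.090909.
d = −(3/4) ln(1 − 4p/3) = −0.75 ln(1 − 0.121212) = −0.75 ln(0.878788)
  = −0.75 × (-0.129212) = 0.096909 substitutions/site.
Under a molecular clock d = 2μt, so t = d/(2μ) = 0.096909 / (2 × 0.011) = 4.40 Myr.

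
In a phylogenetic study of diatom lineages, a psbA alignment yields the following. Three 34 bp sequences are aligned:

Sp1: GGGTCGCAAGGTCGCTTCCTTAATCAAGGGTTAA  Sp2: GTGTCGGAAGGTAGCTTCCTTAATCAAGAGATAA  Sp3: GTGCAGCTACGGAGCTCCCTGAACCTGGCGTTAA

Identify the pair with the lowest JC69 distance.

Sp1–Sp2: 5/34 differ, p = 0.147, d = 0.164.
Sp1–Sp3: 13/34 differ, p = 0.382, d = 0.535.
Sp2–Sp3: 13/34 differ, p = 0.382, d = 0.535.
The smallest distance is between Sp1 and Sp2.

Sp1 and Sp2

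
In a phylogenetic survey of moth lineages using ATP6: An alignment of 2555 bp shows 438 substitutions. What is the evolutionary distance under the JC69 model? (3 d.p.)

p = 438/2555 ≈ 0.171429.
d = −(3/4) ln(1 − 4p/3) = −0.75 ln(1 − 0.228572) = −0.75 ln(0.771428)
  = −0.75 × (-0.259512) = 0.194634 substitutions/site.

0.195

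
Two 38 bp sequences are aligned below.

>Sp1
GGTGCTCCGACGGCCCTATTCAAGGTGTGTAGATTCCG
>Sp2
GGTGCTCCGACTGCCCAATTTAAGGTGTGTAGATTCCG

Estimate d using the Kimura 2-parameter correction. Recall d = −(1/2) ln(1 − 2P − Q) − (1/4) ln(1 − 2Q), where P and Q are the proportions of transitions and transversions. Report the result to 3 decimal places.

Of 38 sites, 1 differences are transitions and 2 are transversions, so P = 1/38 ≈ 0.026316 and Q = 2/38 ≈ 0.052632.
Under the Kimura two-parameter model, d = −½ ln(1 − 2P − Q) − ¼ ln(1 − 2Q).
1 − 2P − Q = 0.894736, giving −½ ln(0.894736) = 0.055613.
1 − 2Q = 0.894736, giving −¼ ln(0.894736) = 0.027807.
d = 0.055613 + 0.027807 = 0.083420.

0.083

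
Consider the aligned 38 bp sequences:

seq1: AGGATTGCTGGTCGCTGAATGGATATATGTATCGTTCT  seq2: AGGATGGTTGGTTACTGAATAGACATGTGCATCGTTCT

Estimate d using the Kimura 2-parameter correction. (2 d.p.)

0.26

Of 38 sites, 7 differences are transitions and 1 are transversions, so P = 7/38 ≈ 0.184211 and Q = 1/38 ≈ 0.026316.
Under the Kimura two-parameter model, d = −½ ln(1 − 2P − Q) − ¼ ln(1 − 2Q).
1 − 2P − Q = 0.605262, giving −½ ln(0.605262) = 0.251047.
1 − 2Q = 0.947368, giving −¼ ln(0.947368) = 0.013517.
d = 0.251047 + 0.013517 = 0.264564.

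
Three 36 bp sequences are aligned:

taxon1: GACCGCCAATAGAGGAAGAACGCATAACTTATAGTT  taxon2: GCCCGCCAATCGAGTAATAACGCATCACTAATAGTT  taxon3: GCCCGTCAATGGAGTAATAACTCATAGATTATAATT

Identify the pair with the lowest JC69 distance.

taxon1 and taxon2

taxon1–taxon2: 6/36 differ, p = 0.167, d = 0.188.
taxon1–taxon3: 9/36 differ, p = 0.250, d = 0.304.
taxon2–taxon3: 8/36 differ, p = 0.222, d = 0.264.
The smallest distance is between taxon1 and taxon2.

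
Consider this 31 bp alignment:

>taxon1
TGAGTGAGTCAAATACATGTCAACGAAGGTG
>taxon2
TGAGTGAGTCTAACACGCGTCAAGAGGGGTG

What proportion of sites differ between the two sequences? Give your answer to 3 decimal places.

The sequences differ at 8 of 31 positions (sites 11, 14, 17, 18, 24, 25, 26, 27).
p = 8/31 = 0.258064… ≈ 0.258 (to 3 d.p.).

0.258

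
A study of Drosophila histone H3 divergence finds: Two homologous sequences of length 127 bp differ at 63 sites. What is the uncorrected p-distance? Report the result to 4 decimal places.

p = 63/127 = 0.496062… ≈ 0.4961 (to 4 d.p.).

0.4961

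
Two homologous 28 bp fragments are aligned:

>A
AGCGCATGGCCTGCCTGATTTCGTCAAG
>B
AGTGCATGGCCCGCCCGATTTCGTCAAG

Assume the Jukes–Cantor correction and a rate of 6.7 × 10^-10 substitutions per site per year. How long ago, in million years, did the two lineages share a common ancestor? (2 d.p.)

86.28

The sequences differ at 3 of 28 sites (3, 12, 16), so p = 3/28 ≈ 0.107143.
d = −(3/4) ln(1 − 4p/3) = −0.75 ln(1 − 0.142857) = −0.75 ln(0.857143)
  = −0.75 × (-0.154151) = 0.115613 substitutions/site.
Under a molecular clock d = 2μt, so t = d/(2μ) = 0.115613 / (2 × 6.7 × 10^-10) = 86.28 million years.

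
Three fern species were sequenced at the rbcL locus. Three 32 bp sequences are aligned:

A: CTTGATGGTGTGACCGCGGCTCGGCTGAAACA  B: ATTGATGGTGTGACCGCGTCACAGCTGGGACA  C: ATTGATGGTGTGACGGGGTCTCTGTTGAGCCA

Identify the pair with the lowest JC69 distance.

A–B: 6/32 differ, p = 0.188, d = 0.216.
A–C: 8/32 differ, p = 0.250, d = 0.304.
B–C: 7/32 differ, p = 0.219, d = 0.259.
The smallest distance is between A and B.

A and B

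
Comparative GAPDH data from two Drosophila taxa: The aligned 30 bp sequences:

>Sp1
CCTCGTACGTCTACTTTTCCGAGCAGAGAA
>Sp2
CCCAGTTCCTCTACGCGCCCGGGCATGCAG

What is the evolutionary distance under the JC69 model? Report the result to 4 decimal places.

The sequences differ at 13 of 30 sites, so p = 13/30 ≈ 0.433333.
d = −(3/4) ln(1 − 4p/3) = −0.75 ln(1 − 0.577777) = −0.75 ln(0.422223)
  = −0.75 × (-0.862222) = 0.646667 substitutions/site.

0.6467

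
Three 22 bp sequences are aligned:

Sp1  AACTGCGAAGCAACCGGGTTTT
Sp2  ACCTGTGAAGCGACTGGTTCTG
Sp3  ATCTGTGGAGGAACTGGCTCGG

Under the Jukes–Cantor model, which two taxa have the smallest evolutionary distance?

Sp2 and Sp3

Sp1–Sp2: 7/22 differ, p = 0.318, d = 0.414.
Sp1–Sp3: 9/22 differ, p = 0.409, d = 0.591.
Sp2–Sp3: 6/22 differ, p = 0.273, d = 0.339.
The smallest distance is between Sp2 and Sp3.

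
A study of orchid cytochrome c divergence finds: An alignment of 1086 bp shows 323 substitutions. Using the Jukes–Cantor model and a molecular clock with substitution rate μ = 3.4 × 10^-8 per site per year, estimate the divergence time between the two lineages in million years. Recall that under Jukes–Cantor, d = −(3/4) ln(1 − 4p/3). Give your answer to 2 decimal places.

p = 323/1086 ≈ 0.297422.
d = −(3/4) ln(1 − 4p/3) = −0.75 ln(1 − 0.396563) = −0.75 ln(0.603437)
  = −0.75 × (-0.505114) = 0.378836 substitutions/site.
Under a molecular clock d = 2μt, so t = d/(2μ) = 0.378836 / (2 × 3.4 × 10^-8) = 5.57 million years.

5.57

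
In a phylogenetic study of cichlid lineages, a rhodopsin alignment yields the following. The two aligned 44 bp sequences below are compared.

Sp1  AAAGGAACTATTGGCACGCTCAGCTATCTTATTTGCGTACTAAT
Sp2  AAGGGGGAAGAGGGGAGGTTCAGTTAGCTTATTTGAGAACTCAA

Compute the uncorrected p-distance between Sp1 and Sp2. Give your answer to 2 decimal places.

The sequences differ at 17 of 44 positions.
p = 17/44 = 0.386363… ≈ 0.39 (to 2 d.p.).

0.39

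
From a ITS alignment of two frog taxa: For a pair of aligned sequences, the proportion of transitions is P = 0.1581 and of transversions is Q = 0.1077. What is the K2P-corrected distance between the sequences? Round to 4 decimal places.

Under the Kimura two-parameter model, d = −½ ln(1 − 2P − Q) − ¼ ln(1 − 2Q).
1 − 2P − Q = 0.5761, giving −½ ln(0.5761) = 0.275737.
1 − 2Q = 0.7846, giving −¼ ln(0.7846) = 0.060645.
d = 0.275737 + 0.060645 = 0.336382.

0.3364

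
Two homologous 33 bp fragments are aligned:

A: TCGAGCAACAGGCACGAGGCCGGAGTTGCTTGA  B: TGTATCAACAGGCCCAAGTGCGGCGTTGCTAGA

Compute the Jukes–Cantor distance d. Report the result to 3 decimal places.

0.339

The sequences differ at 9 of 33 sites (2, 3, 5, 14, 16, 19, 20, 24, 31), so p = 9/33 ≈ 0.272727.
d = −(3/4) ln(1 − 4p/3) = −0.75 ln(1 − 0.363636) = −0.75 ln(0.636364)
  = −0.75 × (-0.451985) = 0.338989 substitutions/site.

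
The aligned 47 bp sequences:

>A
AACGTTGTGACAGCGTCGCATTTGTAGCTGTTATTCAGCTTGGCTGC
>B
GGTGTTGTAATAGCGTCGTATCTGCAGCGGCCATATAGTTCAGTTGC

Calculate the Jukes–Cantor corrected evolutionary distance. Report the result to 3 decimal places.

0.494

The sequences differ at 17 of 47 sites, so p = 17/47 ≈ 0.361702.
d = −(3/4) ln(1 − 4p/3) = −0.75 ln(1 − 0.482269) = −0.75 ln(0.517731)
  = −0.75 × (-0.658299) = 0.493724 substitutions/site.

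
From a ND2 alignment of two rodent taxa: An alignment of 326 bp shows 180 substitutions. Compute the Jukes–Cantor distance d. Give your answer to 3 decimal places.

p = 180/326 ≈ 0.552147.
d = −(3/4) ln(1 − 4p/3) = −0.75 ln(1 − 0.736196) = −0.75 ln(0.263804)
  = −0.75 × (-1.332549) = 0.999412 substitutions/site.

0.999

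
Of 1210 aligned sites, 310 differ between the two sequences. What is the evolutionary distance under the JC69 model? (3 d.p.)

p = 310/1210 ≈ 0.256198.
d = −(3/4) ln(1 − 4p/3) = −0.75 ln(1 − 0.341597) = −0.75 ln(0.658403)
  = −0.75 × (-0.417938) = 0.313454 substitutions/site.

0.313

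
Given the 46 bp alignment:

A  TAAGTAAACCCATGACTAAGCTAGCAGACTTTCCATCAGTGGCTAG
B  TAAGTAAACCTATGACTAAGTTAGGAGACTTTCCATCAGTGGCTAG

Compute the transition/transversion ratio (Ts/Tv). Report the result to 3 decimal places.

2.000

Transitions are A↔G and C↔T; transversions are all other mismatches.
Transitions: 2. Transversions: 1.
R = 2/1 = 2.000.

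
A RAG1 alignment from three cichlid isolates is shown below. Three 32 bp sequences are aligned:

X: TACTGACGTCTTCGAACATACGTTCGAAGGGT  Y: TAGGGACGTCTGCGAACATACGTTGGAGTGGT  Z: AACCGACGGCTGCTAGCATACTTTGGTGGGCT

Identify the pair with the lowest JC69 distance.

X–Y: 6/32 differ, p = 0.188, d = 0.216.
X–Z: 11/32 differ, p = 0.344, d = 0.460.
Y–Z: 10/32 differ, p = 0.313, d = 0.404.
The smallest distance is between X and Y.

X and Y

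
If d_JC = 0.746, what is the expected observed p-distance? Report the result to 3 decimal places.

p = (3/4)(1 − e^(−4d/3)) = 0.75 × (1 − e^(-0.994667)) = 0.75 × (1 − 0.369847) = 0.472615.

0.473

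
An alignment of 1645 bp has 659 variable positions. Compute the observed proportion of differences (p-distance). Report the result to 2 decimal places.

p = 659/1645 = 0.400607… ≈ 0.40 (to 2 d.p.).

0.40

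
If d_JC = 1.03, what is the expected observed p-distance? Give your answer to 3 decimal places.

p = (3/4)(1 − e^(−4d/3)) = 0.75 × (1 − e^(-1.373333)) = 0.75 × (1 − 0.253261) = 0.560054.

0.560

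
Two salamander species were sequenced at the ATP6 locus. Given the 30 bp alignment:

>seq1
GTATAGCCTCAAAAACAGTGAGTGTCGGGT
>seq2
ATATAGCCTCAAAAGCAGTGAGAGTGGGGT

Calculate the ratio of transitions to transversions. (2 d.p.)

1.00

Transitions are A↔G and C↔T; transversions are all other mismatches.
Transitions: 2. Transversions: 2.
R = 2/2 = 1.00.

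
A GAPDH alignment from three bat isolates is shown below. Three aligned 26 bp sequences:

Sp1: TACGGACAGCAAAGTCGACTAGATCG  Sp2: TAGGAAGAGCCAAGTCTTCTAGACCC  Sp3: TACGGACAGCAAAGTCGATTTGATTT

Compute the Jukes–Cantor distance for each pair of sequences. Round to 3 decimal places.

Sp1–Sp2: 8/26 sites differ → p ≈ 0.307692, d = −0.75 ln(1 − 0.410256) = 0.396050 ≈ 0.396.
Sp1–Sp3: 4/26 sites differ → p ≈ 0.153846, d = −0.75 ln(1 − 0.205128) = 0.172181 ≈ 0.172.
Sp2–Sp3: 11/26 sites differ → p ≈ 0.423077, d = −0.75 ln(1 − 0.564103) = 0.622762 ≈ 0.623.

d(Sp1,Sp2) = 0.396, d(Sp1,Sp3) = 0.172, d(Sp2,Sp3) = 0.623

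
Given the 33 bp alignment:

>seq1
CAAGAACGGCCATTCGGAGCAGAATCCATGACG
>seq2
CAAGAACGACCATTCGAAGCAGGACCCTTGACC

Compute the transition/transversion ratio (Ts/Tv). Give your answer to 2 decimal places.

Transitions are A↔G and C↔T; transversions are all other mismatches.
Transitions: 4. Transversions: 2.
R = 4/2 = 2.00.

2.00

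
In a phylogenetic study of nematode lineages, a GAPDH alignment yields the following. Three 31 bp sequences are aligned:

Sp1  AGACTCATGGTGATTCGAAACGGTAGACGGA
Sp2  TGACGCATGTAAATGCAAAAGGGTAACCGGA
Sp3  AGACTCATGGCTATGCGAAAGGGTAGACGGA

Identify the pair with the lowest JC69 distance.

Sp1–Sp2: 10/31 differ, p = 0.323, d = 0.422.
Sp1–Sp3: 4/31 differ, p = 0.129, d = 0.142.
Sp2–Sp3: 8/31 differ, p = 0.258, d = 0.316.
The smallest distance is between Sp1 and Sp3.

Sp1 and Sp3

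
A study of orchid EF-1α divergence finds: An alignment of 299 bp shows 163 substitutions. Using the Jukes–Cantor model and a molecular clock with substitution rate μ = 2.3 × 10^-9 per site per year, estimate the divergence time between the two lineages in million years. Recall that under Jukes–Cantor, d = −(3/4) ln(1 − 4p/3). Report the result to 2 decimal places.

p = 163/299 ≈ 0.545151.
d = −(3/4) ln(1 − 4p/3) = −0.75 ln(1 − 0.726868) = −0.75 ln(0.273132)
  = −0.75 × (-1.297800) = 0.973350 substitutions/site.
Under a molecular clock d = 2μt, so t = d/(2μ) = 0.973350 / (2 × 2.3 × 10^-9) = 211.60 million years.

211.60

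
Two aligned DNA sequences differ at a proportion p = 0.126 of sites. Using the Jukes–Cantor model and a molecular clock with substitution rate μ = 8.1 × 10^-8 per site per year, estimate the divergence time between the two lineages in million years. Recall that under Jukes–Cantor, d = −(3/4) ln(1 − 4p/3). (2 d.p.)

0.85

d = −(3/4) ln(1 − 4p/3) = −0.75 ln(1 − 0.168) = −0.75 ln(0.832)
  = −0.75 × (-0.183923) = 0.137942 substitutions/site.
Under a molecular clock d = 2μt, so t = d/(2μ) = 0.137942 / (2 × 8.1 × 10^-8) = 0.85 million years.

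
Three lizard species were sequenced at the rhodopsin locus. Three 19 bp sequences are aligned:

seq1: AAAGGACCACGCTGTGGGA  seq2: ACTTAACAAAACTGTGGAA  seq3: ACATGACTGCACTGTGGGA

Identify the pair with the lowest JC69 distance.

seq1–seq2: 8/19 differ, p = 0.421, d = 0.618.
seq1–seq3: 5/19 differ, p = 0.263, d = 0.324.
seq2–seq3: 6/19 differ, p = 0.316, d = 0.410.
The smallest distance is between seq1 and seq3.

seq1 and seq3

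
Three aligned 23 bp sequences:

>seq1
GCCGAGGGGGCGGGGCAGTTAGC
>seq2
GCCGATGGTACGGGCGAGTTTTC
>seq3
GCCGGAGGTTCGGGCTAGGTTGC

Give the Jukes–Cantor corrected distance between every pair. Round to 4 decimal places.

d(seq1,seq2) = 0.3904, d(seq1,seq3) = 0.4674, d(seq2,seq3) = 0.3206

seq1–seq2: 7/23 sites differ → p ≈ 0.304348, d = −0.75 ln(1 − 0.405797) = 0.390401 ≈ 0.3904.
seq1–seq3: 8/23 sites differ → p ≈ 0.347826, d = −0.75 ln(1 − 0.463768) = 0.467391 ≈ 0.4674.
seq2–seq3: 6/23 sites differ → p ≈ 0.26087, d = −0.75 ln(1 − 0.347827) = 0.320584 ≈ 0.3206.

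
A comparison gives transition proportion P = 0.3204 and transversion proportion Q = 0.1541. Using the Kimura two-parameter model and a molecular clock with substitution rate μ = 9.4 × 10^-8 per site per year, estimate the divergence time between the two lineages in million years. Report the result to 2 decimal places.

Under the Kimura two-parameter model, d = −½ ln(1 − 2P − Q) − ¼ ln(1 − 2Q).
1 − 2P − Q = 0.2051, giving −½ ln(0.2051) = 0.792129.
1 − 2Q = 0.6918, giving −¼ ln(0.6918) = 0.092115.
d = 0.792129 + 0.092115 = 0.884244.
Under a molecular clock d = 2μt, so t = d/(2μ) = 0.884244 / (2 × 9.4 × 10^-8) = 4.70 million years.

4.70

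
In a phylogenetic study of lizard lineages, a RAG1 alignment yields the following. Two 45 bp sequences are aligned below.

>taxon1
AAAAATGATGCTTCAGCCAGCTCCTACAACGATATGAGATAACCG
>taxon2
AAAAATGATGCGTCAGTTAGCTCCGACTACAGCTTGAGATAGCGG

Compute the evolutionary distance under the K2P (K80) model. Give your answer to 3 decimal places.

Of 45 sites, 6 differences are transitions and 5 are transversions, so P = 6/45 ≈ 0.133333 and Q = 5/45 ≈ 0.111111.
Under the Kimura two-parameter model, d = −½ ln(1 − 2P − Q) − ¼ ln(1 − 2Q).
1 − 2P − Q = 0.622223, giving −½ ln(0.622223) = 0.237228.
1 − 2Q = 0.777778, giving −¼ ln(0.777778) = 0.062829.
d = 0.237228 + 0.062829 = 0.300057.

0.300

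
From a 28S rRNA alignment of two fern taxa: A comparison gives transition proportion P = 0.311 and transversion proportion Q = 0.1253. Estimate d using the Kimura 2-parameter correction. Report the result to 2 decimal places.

0.76

Under the Kimura two-parameter model, d = −½ ln(1 − 2P − Q) − ¼ ln(1 − 2Q).
1 − 2P − Q = 0.2527, giving −½ ln(0.2527) = 0.687776.
1 − 2Q = 0.7494, giving −¼ ln(0.7494) = 0.072121.
d = 0.687776 + 0.072121 = 0.759897.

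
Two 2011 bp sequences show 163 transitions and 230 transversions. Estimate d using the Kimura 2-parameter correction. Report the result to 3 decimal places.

0.227

P = 163/2011 ≈ 0.081054 and Q = 230/2011 ≈ 0.114371.
Under the Kimura two-parameter model, d = −½ ln(1 − 2P − Q) − ¼ ln(1 − 2Q).
1 − 2P − Q = 0.723521, giving −½ ln(0.723521) = 0.161813.
1 − 2Q = 0.771258, giving −¼ ln(0.771258) = 0.064933.
d = 0.161813 + 0.064933 = 0.226746.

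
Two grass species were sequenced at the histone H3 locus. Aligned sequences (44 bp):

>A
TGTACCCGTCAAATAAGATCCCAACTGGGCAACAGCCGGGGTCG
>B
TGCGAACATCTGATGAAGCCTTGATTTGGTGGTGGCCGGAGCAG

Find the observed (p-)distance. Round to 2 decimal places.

The sequences differ at 24 of 44 positions.
p = 24/44 = 0.545454… ≈ 0.55 (to 2 d.p.).

0.55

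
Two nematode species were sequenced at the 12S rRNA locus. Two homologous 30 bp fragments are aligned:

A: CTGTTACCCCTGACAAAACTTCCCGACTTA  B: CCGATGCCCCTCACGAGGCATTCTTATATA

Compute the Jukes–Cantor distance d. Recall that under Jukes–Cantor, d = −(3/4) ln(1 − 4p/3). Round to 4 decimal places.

The sequences differ at 13 of 30 sites, so p = 13/30 ≈ 0.433333.
d = −(3/4) ln(1 − 4p/3) = −0.75 ln(1 − 0.577777) = −0.75 ln(0.422223)
  = −0.75 × (-0.862222) = 0.646667 substitutions/site.

0.6467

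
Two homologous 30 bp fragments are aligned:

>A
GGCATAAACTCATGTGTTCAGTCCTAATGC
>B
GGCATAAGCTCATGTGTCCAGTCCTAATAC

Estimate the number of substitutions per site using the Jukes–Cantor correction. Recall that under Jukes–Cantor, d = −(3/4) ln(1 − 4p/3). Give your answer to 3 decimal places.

0.107

The sequences differ at 3 of 30 sites (8, 18, 29), so p = 3/30 = 0.1.
d = −(3/4) ln(1 − 4p/3) = −0.75 ln(1 − 0.133333) = −0.75 ln(0.866667)
  = −0.75 × (-0.143100) = 0.107325 substitutions/site.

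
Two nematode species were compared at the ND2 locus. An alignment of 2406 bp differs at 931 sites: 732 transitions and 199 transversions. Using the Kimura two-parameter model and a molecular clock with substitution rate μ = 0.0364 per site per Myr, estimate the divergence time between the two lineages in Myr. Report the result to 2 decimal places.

P = 732/2406 ≈ 0.304239 and Q = 199/2406 ≈ 0.08271.
Under the Kimura two-parameter model, d = −½ ln(1 − 2P − Q) − ¼ ln(1 − 2Q).
1 − 2P − Q = 0.308812, giving −½ ln(0.308812) = 0.587511.
1 − 2Q = 0.83458, giving −¼ ln(0.83458) = 0.045207.
d = 0.587511 + 0.045207 = 0.632718.
Under a molecular clock d = 2μt, so t = d/(2μ) = 0.632718 / (2 × 0.0364) = 8.69 Myr.

8.69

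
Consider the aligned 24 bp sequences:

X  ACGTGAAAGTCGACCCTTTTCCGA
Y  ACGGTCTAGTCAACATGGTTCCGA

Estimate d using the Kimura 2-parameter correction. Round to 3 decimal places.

Of 24 sites, 2 differences are transitions and 7 are transversions, so P = 2/24 ≈ 0.083333 and Q = 7/24 ≈ 0.291667.
Under the Kimura two-parameter model, d = −½ ln(1 − 2P − Q) − ¼ ln(1 − 2Q).
1 − 2P − Q = 0.541667, giving −½ ln(0.541667) = 0.306552.
1 − 2Q = 0.416666, giving −¼ ln(0.416666) = 0.218868.
d = 0.306552 + 0.218868 = 0.525420.

0.525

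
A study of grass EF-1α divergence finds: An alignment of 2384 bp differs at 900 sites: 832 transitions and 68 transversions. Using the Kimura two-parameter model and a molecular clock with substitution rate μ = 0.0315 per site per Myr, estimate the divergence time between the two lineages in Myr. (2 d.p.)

10.52

P = 832/2384 ≈ 0.348993 and Q = 68/2384 ≈ 0.028523.
Under the Kimura two-parameter model, d = −½ ln(1 − 2P − Q) − ¼ ln(1 − 2Q).
1 − 2P − Q = 0.273491, giving −½ ln(0.273491) = 0.648243.
1 − 2Q = 0.942954, giving −¼ ln(0.942954) = 0.014684.
d = 0.648243 + 0.014684 = 0.662927.
Under a molecular clock d = 2μt, so t = d/(2μ) = 0.662927 / (2 × 0.0315) = 10.52 Myr.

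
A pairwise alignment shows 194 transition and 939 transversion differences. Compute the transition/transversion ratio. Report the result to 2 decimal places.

R = 194/939 = 0.206602… ≈ 0.21 (to 2 d.p.).

0.21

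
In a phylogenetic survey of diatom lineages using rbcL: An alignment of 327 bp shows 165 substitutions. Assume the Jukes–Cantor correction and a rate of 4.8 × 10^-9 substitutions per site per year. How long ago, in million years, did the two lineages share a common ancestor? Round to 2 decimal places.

p = 165/327 ≈ 0.504587.
d = −(3/4) ln(1 − 4p/3) = −0.75 ln(1 − 0.672783) = −0.75 ln(0.327217)
  = −0.75 × (-1.117132) = 0.837849 substitutions/site.
Under a molecular clock d = 2μt, so t = d/(2μ) = 0.837849 / (2 × 4.8 × 10^-9) = 87.28 million years.

87.28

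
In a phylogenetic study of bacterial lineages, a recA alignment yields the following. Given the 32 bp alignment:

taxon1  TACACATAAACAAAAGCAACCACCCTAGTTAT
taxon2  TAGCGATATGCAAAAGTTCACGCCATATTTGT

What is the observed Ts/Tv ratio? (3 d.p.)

Transitions are A↔G and C↔T; transversions are all other mismatches.
Transitions: 4. Transversions: 9.
R = 4/9 = 0.444444… ≈ 0.444 (to 3 d.p.).

0.444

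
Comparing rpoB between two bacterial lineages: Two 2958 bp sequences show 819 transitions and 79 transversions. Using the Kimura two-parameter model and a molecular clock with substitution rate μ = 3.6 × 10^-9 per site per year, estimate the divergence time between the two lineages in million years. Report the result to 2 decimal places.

P = 819/2958 ≈ 0.276876 and Q = 79/2958 ≈ 0.026707.
Under the Kimura two-parameter model, d = −½ ln(1 − 2P − Q) − ¼ ln(1 − 2Q).
1 − 2P − Q = 0.419541, giving −½ ln(0.419541) = 0.434297.
1 − 2Q = 0.946586, giving −¼ ln(0.946586) = 0.013723.
d = 0.434297 + 0.013723 = 0.448020.
Under a molecular clock d = 2μt, so t = d/(2μ) = 0.448020 / (2 × 3.6 × 10^-9) = 62.23 million years.

62.23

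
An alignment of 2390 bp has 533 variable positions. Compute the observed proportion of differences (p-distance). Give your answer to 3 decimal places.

0.223

p = 533/2390 = 0.223012… ≈ 0.223 (to 3 d.p.).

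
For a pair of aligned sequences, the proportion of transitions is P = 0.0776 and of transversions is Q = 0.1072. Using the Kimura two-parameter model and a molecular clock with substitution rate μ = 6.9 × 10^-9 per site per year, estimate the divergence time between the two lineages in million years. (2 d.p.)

15.40

Under the Kimura two-parameter model, d = −½ ln(1 − 2P − Q) − ¼ ln(1 − 2Q).
1 − 2P − Q = 0.7376, giving −½ ln(0.7376) = 0.152177.
1 − 2Q = 0.7856, giving −¼ ln(0.7856) = 0.060327.
d = 0.152177 + 0.060327 = 0.212504.
Under a molecular clock d = 2μt, so t = d/(2μ) = 0.212504 / (2 × 6.9 × 10^-9) = 15.40 million years.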